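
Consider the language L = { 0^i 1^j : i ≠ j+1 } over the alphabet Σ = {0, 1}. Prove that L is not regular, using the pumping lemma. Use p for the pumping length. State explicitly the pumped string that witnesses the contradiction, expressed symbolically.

Suppose for contradiction that L is regular, and let p be the pumping length.
Choose w = 0^p 1^{p+p!-1}. Since p ≠ (p+p!-1)+1 = p+p!, w ∈ L; and |w| ≥ p.
Write w = xyz as guaranteed by the lemma, with |xy| ≤ p and |y| ≥ 1.
Since the first p symbols of w are all 0's and |xy| ≤ p, y lies entirely in the leading 0-block: y = 0^k for some k with 1 ≤ k ≤ p.
Since 1 ≤ k ≤ p, k divides p!; set t = 1 + p!/k. Then xy^t z has p + (p!/k)·k = p + p! copies of 0. Now the 0-count is p+p! and (1-count)+1 = (p+p!-1)+1 = p+p!, so i ≠ j+1 fails. So xy^t z = 0^{p+p!} 1^{p+p!-1} ∉ L.
This contradicts the pumping lemma, so L is not regular.

0^{p+p!} 1^{p+p!-1}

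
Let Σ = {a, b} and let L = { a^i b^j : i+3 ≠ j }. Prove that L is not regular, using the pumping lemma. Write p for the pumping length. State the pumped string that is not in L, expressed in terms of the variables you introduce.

Toward a contradiction, assume L is regular with pumping length p.
Choose w = a^p b^{p+p!+3}. Since p ≠ (p+p!+3)-3 = p+p!, w ∈ L; and |w| ≥ p.
By the pumping lemma, w = xyz with |xy| ≤ p and |y| > 0.
Because |xy| ≤ p and w begins with p copies of a, we have y = a^k with 1 ≤ k ≤ p.
Since 1 ≤ k ≤ p, k divides p!; set t = 1 + p!/k. Then xy^t z has p + (p!/k)·k = p + p! copies of a. Now the a-count is p+p! and (b-count)-3 = (p+p!+3)-3 = p+p!, so i+3 ≠ j fails. So xy^t z = a^{p+p!} b^{p+p!+3} ∉ L.
This is a contradiction; hence L is not regular.

a^{p+p!} b^{p+p!+3}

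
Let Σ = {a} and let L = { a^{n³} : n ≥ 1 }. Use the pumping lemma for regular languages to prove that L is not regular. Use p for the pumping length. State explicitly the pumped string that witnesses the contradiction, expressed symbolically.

Assume L is regular; let p be its pumping constant.
Take w = a^{p³} ∈ L with |w| = p³ ≥ p.
By the pumping lemma, w = xyz with |xy| ≤ p and |y| > 0.
Then y = a^k for some k with 1 ≤ k ≤ p.
Pump with i = 2: xy^2z = a^{p³+k}. Since 1 ≤ k ≤ p, p³ < p³+k ≤ p³+p < p³+3p²+3p+1 = (p+1)³, so p³+k is not a perfect cube. So xy^2z ∉ L.
Contradiction. Therefore L is not regular.

a^{p³+k}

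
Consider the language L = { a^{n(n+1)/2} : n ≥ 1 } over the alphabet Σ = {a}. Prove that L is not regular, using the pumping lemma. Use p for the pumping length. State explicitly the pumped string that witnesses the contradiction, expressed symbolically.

a^{p(p+1)/2+k}

Assume L is regular; let p be its pumping constant.
Take w = a^{p(p+1)/2} ∈ L with |w| = p(p+1)/2 ≥ p.
Write w = xyz as guaranteed by the lemma, with |xy| ≤ p and y is nonempty.
Then y = a^k for some k with 1 ≤ k ≤ p.
Pump with i = 2: xy^2z = a^{p(p+1)/2+k}. Since 1 ≤ k ≤ p, p(p+1)/2 < p(p+1)/2+k ≤ p(p+1)/2+p < (p+1)(p+2)/2, so p(p+1)/2+k is strictly between consecutive triangular numbers. So xy^2z ∉ L.
Contradiction. Therefore L is not regular.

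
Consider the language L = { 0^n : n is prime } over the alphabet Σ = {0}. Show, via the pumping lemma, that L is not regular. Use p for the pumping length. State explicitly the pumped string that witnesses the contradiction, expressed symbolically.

Suppose for contradiction that L is regular, and let p be the pumping length.
Let q be a prime with q ≥ p+2 (infinitely many primes exist), and take w = 0^q ∈ L with |w| = q ≥ p.
The pumping lemma gives a decomposition w = xyz where |xy| ≤ p and y is nonempty.
Then y = 0^k for some k with 1 ≤ k ≤ p.
Since 1 ≤ k ≤ p, |xz| = q-k. Pump with i = q+1: |xy^{q+1}z| = (q-k)+(q+1)k = q+qk = q(1+k), which is composite (both factors ≥ 2). So xy^{q+1}z = 0^{q(1+k)} ∉ L.
Contradiction. Therefore L is not regular.

0^{q(1+k)}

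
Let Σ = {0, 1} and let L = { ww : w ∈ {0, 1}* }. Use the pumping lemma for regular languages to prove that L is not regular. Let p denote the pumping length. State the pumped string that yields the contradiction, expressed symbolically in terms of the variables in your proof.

0^{p+k} 1^p 0^p 1^p

Suppose for contradiction that L is regular, and let p be the pumping length.
Take w = 0^p 1^p 0^p 1^p = uu where u = 0^p1^p; then w ∈ L and |w| = 4p ≥ p.
The pumping lemma gives a decomposition w = xyz where |xy| ≤ p and y is nonempty.
Because |xy| ≤ p and w begins with p copies of 0, we have y = 0^k with 1 ≤ k ≤ p.
Pump with i = 2: xy^2z = 0^{p+k} 1^p 0^p 1^p, of length 4p+k. Suppose this equals vv. The string starts with 0 and ends with 1, so v does too; thus the boundary between the two copies of v is a 1→0 transition. There is exactly one such transition, at position 2p+k, so |v| = 2p+k and |vv| = 4p+2k ≠ 4p+k since k ≥ 1. So xy^2z ∉ L.
This contradicts the pumping lemma, so L is not regular.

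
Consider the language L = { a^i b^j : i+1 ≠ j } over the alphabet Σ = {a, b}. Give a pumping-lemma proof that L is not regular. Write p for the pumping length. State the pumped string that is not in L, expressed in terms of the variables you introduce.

Toward a contradiction, assume L is regular with pumping length p.
Choose w = a^p b^{p+p!+1}. Since p ≠ (p+p!+1)-1 = p+p!, w ∈ L; and |w| ≥ p.
The pumping lemma gives a decomposition w = xyz where |xy| ≤ p and |y| > 0.
Since the first p symbols of w are all a's and |xy| ≤ p, y lies entirely in the leading a-block: y = a^k for some k with 1 ≤ k ≤ p.
Since 1 ≤ k ≤ p, k divides p!; set t = 1 + p!/k. Then xy^t z has p + (p!/k)·k = p + p! copies of a. Now the a-count is p+p! and (b-count)-1 = (p+p!+1)-1 = p+p!, so i+1 ≠ j fails. So xy^t z = a^{p+p!} b^{p+p!+1} ∉ L.
This is a contradiction; hence L is not regular.

a^{p+p!} b^{p+p!+1}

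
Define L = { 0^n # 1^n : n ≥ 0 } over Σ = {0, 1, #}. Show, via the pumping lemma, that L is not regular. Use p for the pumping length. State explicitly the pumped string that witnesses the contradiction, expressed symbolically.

0^{p+k} # 1^p

Toward a contradiction, assume L is regular with pumping length p.
Take w = 0^p # 1^p ∈ L with |w| = 2p+1 ≥ p.
By the pumping lemma, w = xyz with |xy| ≤ p and |y| ≥ 1.
The first p characters of w are 0's, so xy (and hence y) consists only of 0's. Write y = 0^k, 1 ≤ k ≤ p.
Pump with i = 2: xy^2z = 0^{p+k} # 1^p, which would require p+k = p. But k ≥ 1, so xy^2z ∉ L.
This is a contradiction; hence L is not regular.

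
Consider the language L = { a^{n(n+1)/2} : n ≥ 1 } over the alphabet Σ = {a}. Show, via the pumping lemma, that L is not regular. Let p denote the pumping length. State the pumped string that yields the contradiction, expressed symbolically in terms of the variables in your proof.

a^{p(p+1)/2+k}

Toward a contradiction, assume L is regular with pumping length p.
Take w = a^{p(p+1)/2} ∈ L with |w| = p(p+1)/2 ≥ p.
The pumping lemma gives a decomposition w = xyz where |xy| ≤ p and y is nonempty.
Then y = a^k for some k with 1 ≤ k ≤ p.
Pump with i = 2: xy^2z = a^{p(p+1)/2+k}. Since 1 ≤ k ≤ p, p(p+1)/2 < p(p+1)/2+k ≤ p(p+1)/2+p < (p+1)(p+2)/2, so p(p+1)/2+k is strictly between consecutive triangular numbers. So xy^2z ∉ L.
Contradiction. Therefore L is not regular.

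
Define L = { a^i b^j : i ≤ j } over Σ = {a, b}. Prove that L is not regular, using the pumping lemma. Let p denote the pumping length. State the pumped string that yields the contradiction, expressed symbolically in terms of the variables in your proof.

Toward a contradiction, assume L is regular with pumping length p.
Choose w = a^p b^p ∈ L, with |w| = 2p ≥ p.
By the pumping lemma, w = xyz with |xy| ≤ p and y is nonempty.
Since the first p symbols of w are all a's and |xy| ≤ p, y lies entirely in the leading a-block: y = a^k for some k with 1 ≤ k ≤ p.
Consider xy^2z = a^{p+k} b^p. Since k ≥ 1, the a-count p+k exceeds the b-count p, so i ≤ j fails; thus xy^2z ∉ L.
This is a contradiction; hence L is not regular.

a^{p+k} b^p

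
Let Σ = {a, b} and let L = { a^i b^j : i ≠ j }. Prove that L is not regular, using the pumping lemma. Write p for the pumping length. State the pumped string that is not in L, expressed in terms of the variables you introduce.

Suppose for contradiction that L is regular, and let p be the pumping length.
Choose w = a^p b^{p+p!}. Since p ≠ p+p!, w ∈ L; and |w| ≥ p.
By the pumping lemma, w = xyz with |xy| ≤ p and |y| ≥ 1.
Since the first p symbols of w are all a's and |xy| ≤ p, y lies entirely in the leading a-block: y = a^k for some k with 1 ≤ k ≤ p.
Since 1 ≤ k ≤ p, k divides p!; set t = 1 + p!/k. Then xy^t z has p + (p!/k)·k = p + p! copies of a. Now the a-count equals the b-count, so i ≠ j fails. So xy^t z = a^{p+p!} b^{p+p!} ∉ L.
This is a contradiction; hence L is not regular.

a^{p+p!} b^{p+p!}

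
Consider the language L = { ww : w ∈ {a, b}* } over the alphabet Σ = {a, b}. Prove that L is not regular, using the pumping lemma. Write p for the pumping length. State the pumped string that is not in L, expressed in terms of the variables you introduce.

Suppose for contradiction that L is regular, and let p be the pumping length.
Take w = a^p b^p a^p b^p = uu where u = a^pb^p; then w ∈ L and |w| = 4p ≥ p.
The pumping lemma gives a decomposition w = xyz where |xy| ≤ p and y is nonempty.
Because |xy| ≤ p and w begins with p copies of a, we have y = a^k with 1 ≤ k ≤ p.
Pump with i = 2: xy^2z = a^{p+k} b^p a^p b^p, of length 4p+k. Suppose this equals vv. The string starts with a and ends with b, so v does too; thus the boundary between the two copies of v is a b→a transition. There is exactly one such transition, at position 2p+k, so |v| = 2p+k and |vv| = 4p+2k ≠ 4p+k since k ≥ 1. So xy^2z ∉ L.
This contradicts the pumping lemma, so L is not regular.

a^{p+k} b^p a^p b^p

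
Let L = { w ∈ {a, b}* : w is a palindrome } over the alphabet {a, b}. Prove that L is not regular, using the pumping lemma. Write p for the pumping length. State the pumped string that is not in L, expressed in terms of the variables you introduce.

a^{p+k} b a^p

Suppose for contradiction that L is regular, and let p be the pumping length.
Take w = a^p b a^p, a palindrome of length 2p+1 ≥ p.
By the pumping lemma, w = xyz with |xy| ≤ p and y is nonempty.
Because |xy| ≤ p and w begins with p copies of a, we have y = a^k with 1 ≤ k ≤ p.
Pump with i = 2: xy^2z = a^{p+k} b a^p. Its reverse is a^p b a^{p+k}, which differs from xy^2z since k ≥ 1. So xy^2z is not a palindrome and xy^2z ∉ L.
This contradicts the pumping lemma, so L is not regular.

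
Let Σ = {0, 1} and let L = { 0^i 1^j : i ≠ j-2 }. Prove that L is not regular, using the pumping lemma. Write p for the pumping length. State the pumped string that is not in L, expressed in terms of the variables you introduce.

0^{p+p!} 1^{p+p!+2}

Toward a contradiction, assume L is regular with pumping length p.
Choose w = 0^p 1^{p+p!+2}. Since p ≠ (p+p!+2)-2 = p+p!, w ∈ L; and |w| ≥ p.
Write w = xyz as guaranteed by the lemma, with |xy| ≤ p and |y| ≥ 1.
Since the first p symbols of w are all 0's and |xy| ≤ p, y lies entirely in the leading 0-block: y = 0^k for some k with 1 ≤ k ≤ p.
Since 1 ≤ k ≤ p, k divides p!; set t = 1 + p!/k. Then xy^t z has p + (p!/k)·k = p + p! copies of 0. Now the 0-count is p+p! and (1-count)-2 = (p+p!+2)-2 = p+p!, so i ≠ j-2 fails. So xy^t z = 0^{p+p!} 1^{p+p!+2} ∉ L.
This is a contradiction; hence L is not regular.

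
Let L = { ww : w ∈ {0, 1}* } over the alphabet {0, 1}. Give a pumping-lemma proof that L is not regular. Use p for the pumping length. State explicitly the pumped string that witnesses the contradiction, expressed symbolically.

0^{p+k} 1^p 0^p 1^p

Assume L is regular. Let p be the pumping length given by the pumping lemma.
Take w = 0^p 1^p 0^p 1^p = uu where u = 0^p1^p; then w ∈ L and |w| = 4p ≥ p.
The pumping lemma gives a decomposition w = xyz where |xy| ≤ p and y is nonempty.
The first p characters of w are 0's, so xy (and hence y) consists only of 0's. Write y = 0^k, 1 ≤ k ≤ p.
Pump with i = 2: xy^2z = 0^{p+k} 1^p 0^p 1^p, of length 4p+k. Suppose this equals vv. The string starts with 0 and ends with 1, so v does too; thus the boundary between the two copies of v is a 1→0 transition. There is exactly one such transition, at position 2p+k, so |v| = 2p+k and |vv| = 4p+2k ≠ 4p+k since k ≥ 1. So xy^2z ∉ L.
This is a contradiction; hence L is not regular.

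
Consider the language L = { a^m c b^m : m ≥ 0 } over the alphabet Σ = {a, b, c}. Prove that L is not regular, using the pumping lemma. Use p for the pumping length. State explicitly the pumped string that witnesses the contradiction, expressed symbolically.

Suppose for contradiction that L is regular, and let p be the pumping length.
Take w = a^p c b^p ∈ L with |w| = 2p+1 ≥ p.
The pumping lemma gives a decomposition w = xyz where |xy| ≤ p and y is nonempty.
Because |xy| ≤ p and w begins with p copies of a, we have y = a^k with 1 ≤ k ≤ p.
Pump with i = 2: xy^2z = a^{p+k} c b^p, which would require p+k = p. But k ≥ 1, so xy^2z ∉ L.
Contradiction. Therefore L is not regular.

a^{p+k} c b^p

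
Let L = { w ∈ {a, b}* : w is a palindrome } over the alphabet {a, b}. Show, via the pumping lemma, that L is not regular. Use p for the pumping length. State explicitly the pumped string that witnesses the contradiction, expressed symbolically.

a^{p+k} b a^p

Assume L is regular; let p be its pumping constant.
Take w = a^p b a^p, a palindrome of length 2p+1 ≥ p.
Write w = xyz as guaranteed by the lemma, with |xy| ≤ p and |y| ≥ 1.
Since the first p symbols of w are all a's and |xy| ≤ p, y lies entirely in the leading a-block: y = a^k for some k with 1 ≤ k ≤ p.
Pump with i = 2: xy^2z = a^{p+k} b a^p. Its reverse is a^p b a^{p+k}, which differs from xy^2z since k ≥ 1. So xy^2z is not a palindrome and xy^2z ∉ L.
This is a contradiction; hence L is not regular.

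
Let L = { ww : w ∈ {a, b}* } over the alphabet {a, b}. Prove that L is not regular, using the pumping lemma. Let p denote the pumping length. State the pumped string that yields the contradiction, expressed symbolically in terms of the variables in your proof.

Assume L is regular. Let p be the pumping length given by the pumping lemma.
Take w = a^p b^p a^p b^p = uu where u = a^pb^p; then w ∈ L and |w| = 4p ≥ p.
The pumping lemma gives a decomposition w = xyz where |xy| ≤ p and y is nonempty.
The first p characters of w are a's, so xy (and hence y) consists only of a's. Write y = a^k, 1 ≤ k ≤ p.
Pump with i = 2: xy^2z = a^{p+k} b^p a^p b^p, of length 4p+k. Suppose this equals vv. The string starts with a and ends with b, so v does too; thus the boundary between the two copies of v is a b→a transition. There is exactly one such transition, at position 2p+k, so |v| = 2p+k and |vv| = 4p+2k ≠ 4p+k since k ≥ 1. So xy^2z ∉ L.
This contradicts the pumping lemma, so L is not regular.

a^{p+k} b^p a^p b^p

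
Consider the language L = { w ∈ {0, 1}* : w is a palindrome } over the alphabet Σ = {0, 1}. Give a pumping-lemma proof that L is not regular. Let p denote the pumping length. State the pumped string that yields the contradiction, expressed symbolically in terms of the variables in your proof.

0^{p+k} 1 0^p

Assume L is regular. Let p be the pumping length given by the pumping lemma.
Take w = 0^p 1 0^p, a palindrome of length 2p+1 ≥ p.
By the pumping lemma, w = xyz with |xy| ≤ p and |y| > 0.
The first p characters of w are 0's, so xy (and hence y) consists only of 0's. Write y = 0^k, 1 ≤ k ≤ p.
Pump with i = 2: xy^2z = 0^{p+k} 1 0^p. Its reverse is 0^p 1 0^{p+k}, which differs from xy^2z since k ≥ 1. So xy^2z is not a palindrome and xy^2z ∉ L.
Contradiction. Therefore L is not regular.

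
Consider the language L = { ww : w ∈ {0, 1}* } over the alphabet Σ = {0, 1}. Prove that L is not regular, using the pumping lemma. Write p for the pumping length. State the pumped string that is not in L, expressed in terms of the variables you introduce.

0^{p+k} 1^p 0^p 1^p

Toward a contradiction, assume L is regular with pumping length p.
Take w = 0^p 1^p 0^p 1^p = uu where u = 0^p1^p; then w ∈ L and |w| = 4p ≥ p.
The pumping lemma gives a decomposition w = xyz where |xy| ≤ p and |y| > 0.
Because |xy| ≤ p and w begins with p copies of 0, we have y = 0^k with 1 ≤ k ≤ p.
Pump with i = 2: xy^2z = 0^{p+k} 1^p 0^p 1^p, of length 4p+k. Suppose this equals vv. The string starts with 0 and ends with 1, so v does too; thus the boundary between the two copies of v is a 1→0 transition. There is exactly one such transition, at position 2p+k, so |v| = 2p+k and |vv| = 4p+2k ≠ 4p+k since k ≥ 1. So xy^2z ∉ L.
This is a contradiction; hence L is not regular.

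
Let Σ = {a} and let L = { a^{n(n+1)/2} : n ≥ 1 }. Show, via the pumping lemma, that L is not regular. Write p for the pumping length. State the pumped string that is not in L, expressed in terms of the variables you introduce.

a^{p(p+1)/2+k}

Toward a contradiction, assume L is regular with pumping length p.
Take w = a^{p(p+1)/2} ∈ L with |w| = p(p+1)/2 ≥ p.
The pumping lemma gives a decomposition w = xyz where |xy| ≤ p and |y| > 0.
Then y = a^k for some k with 1 ≤ k ≤ p.
Pump with i = 2: xy^2z = a^{p(p+1)/2+k}. Since 1 ≤ k ≤ p, p(p+1)/2 < p(p+1)/2+k ≤ p(p+1)/2+p < (p+1)(p+2)/2, so p(p+1)/2+k is strictly between consecutive triangular numbers. So xy^2z ∉ L.
Contradiction. Therefore L is not regular.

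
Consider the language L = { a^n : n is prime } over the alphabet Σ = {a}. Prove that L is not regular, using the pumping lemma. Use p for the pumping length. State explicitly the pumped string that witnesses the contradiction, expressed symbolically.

a^{q(1+k)}

Toward a contradiction, assume L is regular with pumping length p.
Let q be a prime with q ≥ p+2 (infinitely many primes exist), and take w = a^q ∈ L with |w| = q ≥ p.
By the pumping lemma, w = xyz with |xy| ≤ p and y is nonempty.
Then y = a^k for some k with 1 ≤ k ≤ p.
Since 1 ≤ k ≤ p, |xz| = q-k. Pump with i = q+1: |xy^{q+1}z| = (q-k)+(q+1)k = q+qk = q(1+k), which is composite (both factors ≥ 2). So xy^{q+1}z = a^{q(1+k)} ∉ L.
This is a contradiction; hence L is not regular.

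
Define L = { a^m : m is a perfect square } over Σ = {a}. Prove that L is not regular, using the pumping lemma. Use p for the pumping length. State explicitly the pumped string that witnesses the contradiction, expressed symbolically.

a^{p²+k}

Toward a contradiction, assume L is regular with pumping length p.
Take w = a^{p²} ∈ L with |w| = p² ≥ p.
The pumping lemma gives a decomposition w = xyz where |xy| ≤ p and |y| > 0.
Then y = a^k for some k with 1 ≤ k ≤ p.
Pump with i = 2: xy^2z = a^{p²+k}. Since 1 ≤ k ≤ p, p² < p²+k ≤ p²+p < (p+1)², so p²+k lies strictly between consecutive squares and is not a perfect square. So xy^2z ∉ L.
This is a contradiction; hence L is not regular.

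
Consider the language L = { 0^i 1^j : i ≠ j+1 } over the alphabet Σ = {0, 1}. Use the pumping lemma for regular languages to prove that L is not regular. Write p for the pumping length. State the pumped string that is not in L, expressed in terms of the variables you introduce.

Toward a contradiction, assume L is regular with pumping length p.
Choose w = 0^p 1^{p+p!-1}. Since p ≠ (p+p!-1)+1 = p+p!, w ∈ L; and |w| ≥ p.
Write w = xyz as guaranteed by the lemma, with |xy| ≤ p and |y| ≥ 1.
Since the first p symbols of w are all 0's and |xy| ≤ p, y lies entirely in the leading 0-block: y = 0^k for some k with 1 ≤ k ≤ p.
Since 1 ≤ k ≤ p, k divides p!; set t = 1 + p!/k. Then xy^t z has p + (p!/k)·k = p + p! copies of 0. Now the 0-count is p+p! and (1-count)+1 = (p+p!-1)+1 = p+p!, so i ≠ j+1 fails. So xy^t z = 0^{p+p!} 1^{p+p!-1} ∉ L.
This is a contradiction; hence L is not regular.

0^{p+p!} 1^{p+p!-1}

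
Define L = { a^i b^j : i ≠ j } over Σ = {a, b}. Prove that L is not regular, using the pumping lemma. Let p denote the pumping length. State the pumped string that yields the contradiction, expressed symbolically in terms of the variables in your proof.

Suppose for contradiction that L is regular, and let p be the pumping length.
Choose w = a^p b^{p+p!}. Since p ≠ p+p!, w ∈ L; and |w| ≥ p.
By the pumping lemma, w = xyz with |xy| ≤ p and y is nonempty.
The first p characters of w are a's, so xy (and hence y) consists only of a's. Write y = a^k, 1 ≤ k ≤ p.
Since 1 ≤ k ≤ p, k divides p!; set t = 1 + p!/k. Then xy^t z has p + (p!/k)·k = p + p! copies of a. Now the a-count equals the b-count, so i ≠ j fails. So xy^t z = a^{p+p!} b^{p+p!} ∉ L.
This is a contradiction; hence L is not regular.

a^{p+p!} b^{p+p!}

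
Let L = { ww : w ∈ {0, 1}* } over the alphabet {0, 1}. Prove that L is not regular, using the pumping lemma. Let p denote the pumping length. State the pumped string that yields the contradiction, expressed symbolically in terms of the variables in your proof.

Suppose for contradiction that L is regular, and let p be the pumping length.
Take w = 0^p 1^p 0^p 1^p = uu where u = 0^p1^p; then w ∈ L and |w| = 4p ≥ p.
The pumping lemma gives a decomposition w = xyz where |xy| ≤ p and y is nonempty.
Because |xy| ≤ p and w begins with p copies of 0, we have y = 0^k with 1 ≤ k ≤ p.
Pump with i = 2: xy^2z = 0^{p+k} 1^p 0^p 1^p, of length 4p+k. Suppose this equals vv. The string starts with 0 and ends with 1, so v does too; thus the boundary between the two copies of v is a 1→0 transition. There is exactly one such transition, at position 2p+k, so |v| = 2p+k and |vv| = 4p+2k ≠ 4p+k since k ≥ 1. So xy^2z ∉ L.
This is a contradiction; hence L is not regular.

0^{p+k} 1^p 0^p 1^p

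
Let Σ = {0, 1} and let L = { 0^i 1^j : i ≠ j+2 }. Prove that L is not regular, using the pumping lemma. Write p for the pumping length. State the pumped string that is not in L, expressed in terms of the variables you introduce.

0^{p+p!} 1^{p+p!-2}

Assume L is regular. Let p be the pumping length given by the pumping lemma.
Choose w = 0^p 1^{p+p!-2}. Since p ≠ (p+p!-2)+2 = p+p!, w ∈ L; and |w| ≥ p.
The pumping lemma gives a decomposition w = xyz where |xy| ≤ p and y is nonempty.
Since the first p symbols of w are all 0's and |xy| ≤ p, y lies entirely in the leading 0-block: y = 0^k for some k with 1 ≤ k ≤ p.
Since 1 ≤ k ≤ p, k divides p!; set t = 1 + p!/k. Then xy^t z has p + (p!/k)·k = p + p! copies of 0. Now the 0-count is p+p! and (1-count)+2 = (p+p!-2)+2 = p+p!, so i ≠ j+2 fails. So xy^t z = 0^{p+p!} 1^{p+p!-2} ∉ L.
This is a contradiction; hence L is not regular.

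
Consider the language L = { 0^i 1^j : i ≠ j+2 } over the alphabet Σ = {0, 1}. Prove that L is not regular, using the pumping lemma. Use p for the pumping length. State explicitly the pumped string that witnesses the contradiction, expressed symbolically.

Suppose for contradiction that L is regular, and let p be the pumping length.
Choose w = 0^p 1^{p+p!-2}. Since p ≠ (p+p!-2)+2 = p+p!, w ∈ L; and |w| ≥ p.
The pumping lemma gives a decomposition w = xyz where |xy| ≤ p and y is nonempty.
Because |xy| ≤ p and w begins with p copies of 0, we have y = 0^k with 1 ≤ k ≤ p.
Since 1 ≤ k ≤ p, k divides p!; set t = 1 + p!/k. Then xy^t z has p + (p!/k)·k = p + p! copies of 0. Now the 0-count is p+p! and (1-count)+2 = (p+p!-2)+2 = p+p!, so i ≠ j+2 fails. So xy^t z = 0^{p+p!} 1^{p+p!-2} ∉ L.
Contradiction. Therefore L is not regular.

0^{p+p!} 1^{p+p!-2}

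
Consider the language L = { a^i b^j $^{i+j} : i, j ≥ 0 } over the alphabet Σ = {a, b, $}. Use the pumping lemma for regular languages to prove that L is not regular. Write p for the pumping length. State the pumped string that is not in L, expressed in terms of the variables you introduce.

Suppose for contradiction that L is regular, and let p be the pumping length.
Take w = a^p b^p $^{2p} ∈ L (with i=j=p, i+j=2p), |w| = 4p ≥ p.
Write w = xyz as guaranteed by the lemma, with |xy| ≤ p and |y| ≥ 1.
Because |xy| ≤ p and w begins with p copies of a, we have y = a^k with 1 ≤ k ≤ p.
Consider xy^2z = a^{p+k} b^p $^{2p}. Now the a- and b-counts sum to 2p+k, but the $-count is 2p ≠ 2p+k. So xy^2z ∉ L.
This contradicts the pumping lemma, so L is not regular.

a^{p+k} b^p $^{2p}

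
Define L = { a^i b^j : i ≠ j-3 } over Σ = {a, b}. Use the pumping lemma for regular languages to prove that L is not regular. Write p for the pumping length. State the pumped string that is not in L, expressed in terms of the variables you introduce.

a^{p+p!} b^{p+p!+3}

Assume L is regular. Let p be the pumping length given by the pumping lemma.
Choose w = a^p b^{p+p!+3}. Since p ≠ (p+p!+3)-3 = p+p!, w ∈ L; and |w| ≥ p.
By the pumping lemma, w = xyz with |xy| ≤ p and |y| ≥ 1.
The first p characters of w are a's, so xy (and hence y) consists only of a's. Write y = a^k, 1 ≤ k ≤ p.
Since 1 ≤ k ≤ p, k divides p!; set t = 1 + p!/k. Then xy^t z has p + (p!/k)·k = p + p! copies of a. Now the a-count is p+p! and (b-count)-3 = (p+p!+3)-3 = p+p!, so i ≠ j-3 fails. So xy^t z = a^{p+p!} b^{p+p!+3} ∉ L.
This is a contradiction; hence L is not regular.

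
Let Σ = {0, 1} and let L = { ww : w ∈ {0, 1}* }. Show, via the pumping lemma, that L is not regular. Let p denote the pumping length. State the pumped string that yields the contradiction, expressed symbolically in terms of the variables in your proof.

Assume L is regular. Let p be the pumping length given by the pumping lemma.
Take w = 0^p 1^p 0^p 1^p = uu where u = 0^p1^p; then w ∈ L and |w| = 4p ≥ p.
The pumping lemma gives a decomposition w = xyz where |xy| ≤ p and |y| ≥ 1.
Because |xy| ≤ p and w begins with p copies of 0, we have y = 0^k with 1 ≤ k ≤ p.
Pump with i = 2: xy^2z = 0^{p+k} 1^p 0^p 1^p, of length 4p+k. Suppose this equals vv. The string starts with 0 and ends with 1, so v does too; thus the boundary between the two copies of v is a 1→0 transition. There is exactly one such transition, at position 2p+k, so |v| = 2p+k and |vv| = 4p+2k ≠ 4p+k since k ≥ 1. So xy^2z ∉ L.
This contradicts the pumping lemma, so L is not regular.

0^{p+k} 1^p 0^p 1^p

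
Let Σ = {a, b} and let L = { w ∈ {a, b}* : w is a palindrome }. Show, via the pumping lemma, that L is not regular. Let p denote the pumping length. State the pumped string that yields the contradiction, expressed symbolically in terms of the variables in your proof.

Toward a contradiction, assume L is regular with pumping length p.
Take w = a^p b a^p, a palindrome of length 2p+1 ≥ p.
Write w = xyz as guaranteed by the lemma, with |xy| ≤ p and y is nonempty.
Because |xy| ≤ p and w begins with p copies of a, we have y = a^k with 1 ≤ k ≤ p.
Pump with i = 2: xy^2z = a^{p+k} b a^p. Its reverse is a^p b a^{p+k}, which differs from xy^2z since k ≥ 1. So xy^2z is not a palindrome and xy^2z ∉ L.
This is a contradiction; hence L is not regular.

a^{p+k} b a^p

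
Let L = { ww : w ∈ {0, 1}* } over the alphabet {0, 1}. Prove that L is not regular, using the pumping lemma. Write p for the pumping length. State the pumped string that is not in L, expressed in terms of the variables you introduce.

0^{p+k} 1^p 0^p 1^p

Toward a contradiction, assume L is regular with pumping length p.
Take w = 0^p 1^p 0^p 1^p = uu where u = 0^p1^p; then w ∈ L and |w| = 4p ≥ p.
Write w = xyz as guaranteed by the lemma, with |xy| ≤ p and y is nonempty.
Since the first p symbols of w are all 0's and |xy| ≤ p, y lies entirely in the leading 0-block: y = 0^k for some k with 1 ≤ k ≤ p.
Pump with i = 2: xy^2z = 0^{p+k} 1^p 0^p 1^p, of length 4p+k. Suppose this equals vv. The string starts with 0 and ends with 1, so v does too; thus the boundary between the two copies of v is a 1→0 transition. There is exactly one such transition, at position 2p+k, so |v| = 2p+k and |vv| = 4p+2k ≠ 4p+k since k ≥ 1. So xy^2z ∉ L.
This is a contradiction; hence L is not regular.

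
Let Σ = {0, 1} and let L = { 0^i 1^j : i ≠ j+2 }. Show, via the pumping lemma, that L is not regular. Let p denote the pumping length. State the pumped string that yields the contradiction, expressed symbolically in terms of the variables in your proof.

Toward a contradiction, assume L is regular with pumping length p.
Choose w = 0^p 1^{p+p!-2}. Since p ≠ (p+p!-2)+2 = p+p!, w ∈ L; and |w| ≥ p.
The pumping lemma gives a decomposition w = xyz where |xy| ≤ p and y is nonempty.
Since the first p symbols of w are all 0's and |xy| ≤ p, y lies entirely in the leading 0-block: y = 0^k for some k with 1 ≤ k ≤ p.
Since 1 ≤ k ≤ p, k divides p!; set t = 1 + p!/k. Then xy^t z has p + (p!/k)·k = p + p! copies of 0. Now the 0-count is p+p! and (1-count)+2 = (p+p!-2)+2 = p+p!, so i ≠ j+2 fails. So xy^t z = 0^{p+p!} 1^{p+p!-2} ∉ L.
Contradiction. Therefore L is not regular.

0^{p+p!} 1^{p+p!-2}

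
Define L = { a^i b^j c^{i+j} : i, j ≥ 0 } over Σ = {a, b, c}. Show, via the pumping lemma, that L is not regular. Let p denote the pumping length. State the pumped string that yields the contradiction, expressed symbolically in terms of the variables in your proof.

Assume L is regular; let p be its pumping constant.
Take w = a^p b^p c^{2p} ∈ L (with i=j=p, i+j=2p), |w| = 4p ≥ p.
The pumping lemma gives a decomposition w = xyz where |xy| ≤ p and |y| ≥ 1.
The first p characters of w are a's, so xy (and hence y) consists only of a's. Write y = a^k, 1 ≤ k ≤ p.
Consider xy^2z = a^{p+k} b^p c^{2p}. Now the a- and b-counts sum to 2p+k, but the c-count is 2p ≠ 2p+k. So xy^2z ∉ L.
Contradiction. Therefore L is not regular.

a^{p+k} b^p c^{2p}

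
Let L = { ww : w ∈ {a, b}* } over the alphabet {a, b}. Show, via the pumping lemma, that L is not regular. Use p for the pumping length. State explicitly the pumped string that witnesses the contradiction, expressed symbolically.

Suppose for contradiction that L is regular, and let p be the pumping length.
Take w = a^p b^p a^p b^p = uu where u = a^pb^p; then w ∈ L and |w| = 4p ≥ p.
By the pumping lemma, w = xyz with |xy| ≤ p and |y| ≥ 1.
Since the first p symbols of w are all a's and |xy| ≤ p, y lies entirely in the leading a-block: y = a^k for some k with 1 ≤ k ≤ p.
Pump with i = 2: xy^2z = a^{p+k} b^p a^p b^p, of length 4p+k. Suppose this equals vv. The string starts with a and ends with b, so v does too; thus the boundary between the two copies of v is a b→a transition. There is exactly one such transition, at position 2p+k, so |v| = 2p+k and |vv| = 4p+2k ≠ 4p+k since k ≥ 1. So xy^2z ∉ L.
Contradiction. Therefore L is not regular.

a^{p+k} b^p a^p b^p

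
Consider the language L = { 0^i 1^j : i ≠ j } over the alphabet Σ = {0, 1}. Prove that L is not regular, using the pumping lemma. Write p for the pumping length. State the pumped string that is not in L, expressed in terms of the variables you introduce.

Suppose for contradiction that L is regular, and let p be the pumping length.
Choose w = 0^p 1^{p+p!}. Since p ≠ p+p!, w ∈ L; and |w| ≥ p.
By the pumping lemma, w = xyz with |xy| ≤ p and y is nonempty.
Because |xy| ≤ p and w begins with p copies of 0, we have y = 0^k with 1 ≤ k ≤ p.
Since 1 ≤ k ≤ p, k divides p!; set t = 1 + p!/k. Then xy^t z has p + (p!/k)·k = p + p! copies of 0. Now the 0-count equals the 1-count, so i ≠ j fails. So xy^t z = 0^{p+p!} 1^{p+p!} ∉ L.
This contradicts the pumping lemma, so L is not regular.

0^{p+p!} 1^{p+p!}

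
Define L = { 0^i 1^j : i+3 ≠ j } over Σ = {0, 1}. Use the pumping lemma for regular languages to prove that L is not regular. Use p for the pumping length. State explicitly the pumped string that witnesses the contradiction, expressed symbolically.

0^{p+p!} 1^{p+p!+3}

Toward a contradiction, assume L is regular with pumping length p.
Choose w = 0^p 1^{p+p!+3}. Since p ≠ (p+p!+3)-3 = p+p!, w ∈ L; and |w| ≥ p.
Write w = xyz as guaranteed by the lemma, with |xy| ≤ p and |y| ≥ 1.
Since the first p symbols of w are all 0's and |xy| ≤ p, y lies entirely in the leading 0-block: y = 0^k for some k with 1 ≤ k ≤ p.
Since 1 ≤ k ≤ p, k divides p!; set t = 1 + p!/k. Then xy^t z has p + (p!/k)·k = p + p! copies of 0. Now the 0-count is p+p! and (1-count)-3 = (p+p!+3)-3 = p+p!, so i+3 ≠ j fails. So xy^t z = 0^{p+p!} 1^{p+p!+3} ∉ L.
Contradiction. Therefore L is not regular.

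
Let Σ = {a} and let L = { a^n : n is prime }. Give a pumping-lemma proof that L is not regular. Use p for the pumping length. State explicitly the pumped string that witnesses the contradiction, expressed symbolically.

Suppose for contradiction that L is regular, and let p be the pumping length.
Let q be a prime with q ≥ p+2 (infinitely many primes exist), and take w = a^q ∈ L with |w| = q ≥ p.
By the pumping lemma, w = xyz with |xy| ≤ p and y is nonempty.
Then y = a^k for some k with 1 ≤ k ≤ p.
Since 1 ≤ k ≤ p, |xz| = q-k. Pump with i = q+1: |xy^{q+1}z| = (q-k)+(q+1)k = q+qk = q(1+k), which is composite (both factors ≥ 2). So xy^{q+1}z = a^{q(1+k)} ∉ L.
Contradiction. Therefore L is not regular.

a^{q(1+k)}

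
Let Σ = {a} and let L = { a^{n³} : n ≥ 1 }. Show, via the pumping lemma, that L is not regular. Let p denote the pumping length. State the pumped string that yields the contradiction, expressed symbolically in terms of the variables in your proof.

a^{p³+k}

Toward a contradiction, assume L is regular with pumping length p.
Take w = a^{p³} ∈ L with |w| = p³ ≥ p.
The pumping lemma gives a decomposition w = xyz where |xy| ≤ p and |y| ≥ 1.
Then y = a^k for some k with 1 ≤ k ≤ p.
Pump with i = 2: xy^2z = a^{p³+k}. Since 1 ≤ k ≤ p, p³ < p³+k ≤ p³+p < p³+3p²+3p+1 = (p+1)³, so p³+k is not a perfect cube. So xy^2z ∉ L.
This is a contradiction; hence L is not regular.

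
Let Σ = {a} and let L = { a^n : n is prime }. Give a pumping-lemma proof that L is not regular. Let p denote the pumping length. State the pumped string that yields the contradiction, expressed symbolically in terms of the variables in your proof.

Assume L is regular. Let p be the pumping length given by the pumping lemma.
Let q be a prime with q ≥ p+2 (infinitely many primes exist), and take w = a^q ∈ L with |w| = q ≥ p.
The pumping lemma gives a decomposition w = xyz where |xy| ≤ p and |y| > 0.
Then y = a^k for some k with 1 ≤ k ≤ p.
Since 1 ≤ k ≤ p, |xz| = q-k. Pump with i = q+1: |xy^{q+1}z| = (q-k)+(q+1)k = q+qk = q(1+k), which is composite (both factors ≥ 2). So xy^{q+1}z = a^{q(1+k)} ∉ L.
Contradiction. Therefore L is not regular.

a^{q(1+k)}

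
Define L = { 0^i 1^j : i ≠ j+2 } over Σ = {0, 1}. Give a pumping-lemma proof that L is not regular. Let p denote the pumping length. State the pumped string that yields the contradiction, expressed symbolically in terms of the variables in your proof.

Assume L is regular; let p be its pumping constant.
Choose w = 0^p 1^{p+p!-2}. Since p ≠ (p+p!-2)+2 = p+p!, w ∈ L; and |w| ≥ p.
The pumping lemma gives a decomposition w = xyz where |xy| ≤ p and |y| > 0.
Because |xy| ≤ p and w begins with p copies of 0, we have y = 0^k with 1 ≤ k ≤ p.
Since 1 ≤ k ≤ p, k divides p!; set t = 1 + p!/k. Then xy^t z has p + (p!/k)·k = p + p! copies of 0. Now the 0-count is p+p! and (1-count)+2 = (p+p!-2)+2 = p+p!, so i ≠ j+2 fails. So xy^t z = 0^{p+p!} 1^{p+p!-2} ∉ L.
This contradicts the pumping lemma, so L is not regular.

0^{p+p!} 1^{p+p!-2}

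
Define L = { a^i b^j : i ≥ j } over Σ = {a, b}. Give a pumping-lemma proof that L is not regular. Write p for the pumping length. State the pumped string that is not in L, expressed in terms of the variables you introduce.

a^{p-k} b^p

Assume L is regular. Let p be the pumping length given by the pumping lemma.
Choose w = a^p b^p ∈ L, with |w| = 2p ≥ p.
By the pumping lemma, w = xyz with |xy| ≤ p and |y| ≥ 1.
The first p characters of w are a's, so xy (and hence y) consists only of a's. Write y = a^k, 1 ≤ k ≤ p.
Consider xy^0z = xz = a^{p-k} b^p. Since k ≥ 1, the a-count p-k is less than p, so i ≥ j fails; thus xz ∉ L.
Contradiction. Therefore L is not regular.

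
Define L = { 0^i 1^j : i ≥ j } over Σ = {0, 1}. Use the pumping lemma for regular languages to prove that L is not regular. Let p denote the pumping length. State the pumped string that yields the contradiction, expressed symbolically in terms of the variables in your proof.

0^{p-k} 1^p

Assume L is regular. Let p be the pumping length given by the pumping lemma.
Choose w = 0^p 1^p ∈ L, with |w| = 2p ≥ p.
By the pumping lemma, w = xyz with |xy| ≤ p and |y| ≥ 1.
Since the first p symbols of w are all 0's and |xy| ≤ p, y lies entirely in the leading 0-block: y = 0^k for some k with 1 ≤ k ≤ p.
Consider xy^0z = xz = 0^{p-k} 1^p. Since k ≥ 1, the 0-count p-k is less than p, so i ≥ j fails; thus xz ∉ L.
This is a contradiction; hence L is not regular.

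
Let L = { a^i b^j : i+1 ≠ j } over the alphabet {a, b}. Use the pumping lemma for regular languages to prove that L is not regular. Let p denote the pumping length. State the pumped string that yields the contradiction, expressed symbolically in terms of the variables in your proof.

a^{p+p!} b^{p+p!+1}

Toward a contradiction, assume L is regular with pumping length p.
Choose w = a^p b^{p+p!+1}. Since p ≠ (p+p!+1)-1 = p+p!, w ∈ L; and |w| ≥ p.
By the pumping lemma, w = xyz with |xy| ≤ p and |y| > 0.
The first p characters of w are a's, so xy (and hence y) consists only of a's. Write y = a^k, 1 ≤ k ≤ p.
Since 1 ≤ k ≤ p, k divides p!; set t = 1 + p!/k. Then xy^t z has p + (p!/k)·k = p + p! copies of a. Now the a-count is p+p! and (b-count)-1 = (p+p!+1)-1 = p+p!, so i+1 ≠ j fails. So xy^t z = a^{p+p!} b^{p+p!+1} ∉ L.
This is a contradiction; hence L is not regular.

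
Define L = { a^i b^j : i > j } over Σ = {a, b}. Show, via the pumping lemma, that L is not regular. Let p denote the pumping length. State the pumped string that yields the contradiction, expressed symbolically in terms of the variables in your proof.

a^{p+1-k} b^p

Assume L is regular. Let p be the pumping length given by the pumping lemma.
Choose w = a^{p+1} b^p ∈ L, with |w| = 2p+1 ≥ p.
By the pumping lemma, w = xyz with |xy| ≤ p and |y| > 0.
Since the first p symbols of w are all a's and |xy| ≤ p, y lies entirely in the leading a-block: y = a^k for some k with 1 ≤ k ≤ p.
Consider xy^0z = xz = a^{p+1-k} b^p. Since k ≥ 1, the a-count p+1-k is at most p, so i > j fails; thus xz ∉ L.
This contradicts the pumping lemma, so L is not regular.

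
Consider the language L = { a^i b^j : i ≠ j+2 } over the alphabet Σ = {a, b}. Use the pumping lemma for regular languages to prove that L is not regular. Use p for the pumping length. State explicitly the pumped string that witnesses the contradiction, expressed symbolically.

a^{p+p!} b^{p+p!-2}

Assume L is regular; let p be its pumping constant.
Choose w = a^p b^{p+p!-2}. Since p ≠ (p+p!-2)+2 = p+p!, w ∈ L; and |w| ≥ p.
The pumping lemma gives a decomposition w = xyz where |xy| ≤ p and |y| ≥ 1.
Since the first p symbols of w are all a's and |xy| ≤ p, y lies entirely in the leading a-block: y = a^k for some k with 1 ≤ k ≤ p.
Since 1 ≤ k ≤ p, k divides p!; set t = 1 + p!/k. Then xy^t z has p + (p!/k)·k = p + p! copies of a. Now the a-count is p+p! and (b-count)+2 = (p+p!-2)+2 = p+p!, so i ≠ j+2 fails. So xy^t z = a^{p+p!} b^{p+p!-2} ∉ L.
This is a contradiction; hence L is not regular.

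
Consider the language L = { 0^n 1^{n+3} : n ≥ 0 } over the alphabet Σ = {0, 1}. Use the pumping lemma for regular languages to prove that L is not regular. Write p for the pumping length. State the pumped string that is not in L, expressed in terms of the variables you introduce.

0^{p+k} 1^{p+3}

Assume L is regular; let p be its pumping constant.
Take w = 0^p 1^{p+3}. Then w ∈ L and |w| = 2p+3 ≥ p.
By the pumping lemma, w = xyz with |xy| ≤ p and y is nonempty.
Since the first p symbols of w are all 0's and |xy| ≤ p, y lies entirely in the leading 0-block: y = 0^k for some k with 1 ≤ k ≤ p.
Pump with i = 2: xy^2z = 0^{p+k} 1^{p+3}. For this to lie in L we would need p+3 = (p+k)+3, which forces k = 0. But k ≥ 1, so xy^2z ∉ L.
This contradicts the pumping lemma, so L is not regular.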